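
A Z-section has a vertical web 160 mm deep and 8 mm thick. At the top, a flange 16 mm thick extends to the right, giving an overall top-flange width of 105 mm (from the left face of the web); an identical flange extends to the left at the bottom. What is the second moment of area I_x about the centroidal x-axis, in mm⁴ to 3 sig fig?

Split into non-overlapping primitives; take the origin at the lower-left of the bounding box.
Web: 8 × 160, A = 1 280 mm², y = 80 mm, Ī = 2 730 667 mm⁴.
Top flange (beyond web): 97 × 16, A = 1 552 mm², y = 152 mm, Ī = 33 109 mm⁴.
Bottom flange (beyond web): 97 × 16, A = 1 552 mm², y = 8 mm, Ī = 33 109 mm⁴.
Centroid: ȳ = ΣA·y / ΣA = 80 mm.
Transfer each piece to the centroidal x-axis using Ī + A·d² with d = y − 80:
  web: d = 0 mm → contributes +2 730 667 mm⁴
  top flange (beyond web): d = 72 mm → contributes +8 078 677 mm⁴
  bottom flange (beyond web): d = -72 mm → contributes +8 078 677 mm⁴
Total I = 18 888 021 mm⁴.

I_x ≈ 1.89 × 10⁷ mm⁴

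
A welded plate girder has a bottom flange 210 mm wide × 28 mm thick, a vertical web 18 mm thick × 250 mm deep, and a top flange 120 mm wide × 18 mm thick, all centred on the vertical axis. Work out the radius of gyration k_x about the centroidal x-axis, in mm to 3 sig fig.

Break the section into simple shapes (no overlaps), measuring from the bottom-left corner of the bounding box.
Bottom plate: 210 × 28, A = 5 880 mm², y = 14 mm, Ī = 384 160 mm⁴.
Web plate: 18 × 250, A = 4 500 mm², y = 153 mm, Ī = 23 437 500 mm⁴.
Top plate: 120 × 18, A = 2 160 mm², y = 287 mm, Ī = 58 320 mm⁴.
Centroid: ȳ = ΣA·y / ΣA = 110.9 mm.
Transfer each piece to the centroidal x-axis using Ī + A·d² with d = y − 110.9:
  bottom plate: d = -96.904 mm → contributes +55 599 974 mm⁴
  web plate: d = 42.096 mm → contributes +31 411 713 mm⁴
  top plate: d = 176.1 mm → contributes +67 039 258 mm⁴
Total I = 154 050 945 mm⁴.
Radius of gyration: k = √(I/A) = √(154 050 945 / 12 540) = 110.84 mm.

k_x ≈ 111 mm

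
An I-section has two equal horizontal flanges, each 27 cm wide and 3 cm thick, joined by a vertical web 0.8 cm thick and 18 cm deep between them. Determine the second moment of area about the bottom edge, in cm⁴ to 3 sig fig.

I_base ≈ 4.38 × 10⁴ cm⁴

Decompose the section into non-overlapping parts with the origin at the bottom-left of its bounding rectangle.
Bottom flange: 27 × 3, A = 81 cm², y = 1.5 cm, Ī = 60.75 cm⁴.
Web: 0.8 × 18, A = 14.4 cm², y = 12 cm, Ī = 388.8 cm⁴.
Top flange: 27 × 3, A = 81 cm², y = 22.5 cm, Ī = 60.75 cm⁴.
Transfer each piece to the base of the section using Ī + A·d² with d = y − 0:
  bottom flange: d = 1.5 cm → contributes +243 cm⁴
  web: d = 12 cm → contributes +2462.4 cm⁴
  top flange: d = 22.5 cm → contributes +41 067 cm⁴
Total I = 43 772 cm⁴.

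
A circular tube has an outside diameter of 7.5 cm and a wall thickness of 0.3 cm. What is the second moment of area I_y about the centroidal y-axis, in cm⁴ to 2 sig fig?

Break the section into simple shapes (no overlaps), measuring from the bottom-left corner of the bounding box.
Outer circle: ⌀7.5, A = 44.18 cm², x = 3.75 cm, Ī = 155.3 cm⁴.
Bore (subtracted): ⌀6.9, A = 37.39 cm², x = 3.75 cm, Ī = 111.3 cm⁴.
By symmetry the centroid is at mid-width, x̄ = 3.75 cm.
All pieces are centred on the centroidal y-axis, so I = ΣĪ (holes subtracted) = 44.05 cm⁴.

I_y ≈ 44 cm⁴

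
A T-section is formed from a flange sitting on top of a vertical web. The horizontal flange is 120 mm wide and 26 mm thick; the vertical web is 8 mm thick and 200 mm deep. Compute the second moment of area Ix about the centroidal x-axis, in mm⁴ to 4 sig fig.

Ix ≈ 1.901 × 10⁷ mm⁴

Break the section into simple shapes (no overlaps), measuring from the bottom-left corner of the bounding box.
Flange: 120 × 26, A = 3 120 mm², y = 213 mm, Ī = 175 760 mm⁴.
Web: 8 × 200, A = 1 600 mm², y = 100 mm, Ī = 5 333 333 mm⁴.
Centroid: ȳ = ΣA·y / ΣA = 174.695 mm.
Transfer each piece to the centroidal x-axis using Ī + A·d² with d = y − 174.695:
  flange: d = 38.3051 mm → contributes +4 753 672 mm⁴
  web: d = -74.6949 mm → contributes +14 260 262 mm⁴
Total I = 19 013 934 mm⁴.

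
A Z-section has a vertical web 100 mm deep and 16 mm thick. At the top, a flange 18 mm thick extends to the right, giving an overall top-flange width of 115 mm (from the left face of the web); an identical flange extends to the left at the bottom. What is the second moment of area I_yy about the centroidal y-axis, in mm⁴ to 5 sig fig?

Treat the section as a set of non-overlapping primitives; coordinates are from the bounding-box lower-left.
Web: 16 × 100, A = 1 600 mm², x = 107 mm, Ī = 34133.33 mm⁴.
Top flange (beyond web): 99 × 18, A = 1 782 mm², x = 164.5 mm, Ī = 1 455 449 mm⁴.
Bottom flange (beyond web): 99 × 18, A = 1 782 mm², x = 49.5 mm, Ī = 1 455 449 mm⁴.
Centroid: x̄ = ΣA·x / ΣA = 107 mm.
Transfer each piece to the centroidal y-axis using Ī + A·d² with d = x − 107:
  web: d = 0 mm → contributes +34133.33 mm⁴
  top flange (beyond web): d = 57.5 mm → contributes +7 347 186 mm⁴
  bottom flange (beyond web): d = -57.5 mm → contributes +7 347 186 mm⁴
Total I = 14 728 505 mm⁴.

I_yy ≈ 1.4729 × 10⁷ mm⁴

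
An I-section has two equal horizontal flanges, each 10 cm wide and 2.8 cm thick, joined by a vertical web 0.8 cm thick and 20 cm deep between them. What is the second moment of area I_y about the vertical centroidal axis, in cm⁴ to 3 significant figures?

I_y ≈ 468 cm⁴

Treat the section as a set of non-overlapping primitives; coordinates are from the bounding-box lower-left.
Bottom flange: 10 × 2.8, A = 28 cm², x = 5 cm, Ī = 233.33 cm⁴.
Web: 0.8 × 20, A = 16 cm², x = 5 cm, Ī = 0.85333 cm⁴.
Top flange: 10 × 2.8, A = 28 cm², x = 5 cm, Ī = 233.33 cm⁴.
By symmetry the centroid is at mid-width, x̄ = 5 cm.
All pieces are centred on the vertical centroidal axis, so I = ΣĪ = 467.52 cm⁴.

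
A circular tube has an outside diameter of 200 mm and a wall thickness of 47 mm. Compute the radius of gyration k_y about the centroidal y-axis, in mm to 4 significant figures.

k_y ≈ 56.59 mm

Break the section into simple shapes (no overlaps), measuring from the bottom-left corner of the bounding box.
Outer circle: ⌀200, A = 31415.9 mm², x = 100 mm, Ī = 78 539 816 mm⁴.
Bore (subtracted): ⌀106, A = 8824.73 mm², x = 100 mm, Ī = 6 197 169 mm⁴.
By symmetry the centroid is at mid-width, x̄ = 100 mm.
All pieces are centred on the centroidal y-axis, so I = ΣĪ (holes subtracted) = 72 342 647 mm⁴.
Radius of gyration: k = √(I/A) = √(72 342 647 / 22591.2) = 56.5884 mm.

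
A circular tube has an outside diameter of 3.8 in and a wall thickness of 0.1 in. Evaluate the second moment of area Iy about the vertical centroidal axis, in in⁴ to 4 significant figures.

Split into non-overlapping primitives; take the origin at the lower-left of the bounding box.
Outer circle: ⌀3.8, A = 11.3411 in², x = 1.9 in, Ī = 10.2354 in⁴.
Bore (subtracted): ⌀3.6, A = 10.1788 in², x = 1.9 in, Ī = 8.2448 in⁴.
By symmetry the centroid is at mid-width, x̄ = 1.9 in.
All pieces are centred on the vertical centroidal axis, so I = ΣĪ (holes subtracted) = 1.99059 in⁴.

Iy ≈ 1.991 in⁴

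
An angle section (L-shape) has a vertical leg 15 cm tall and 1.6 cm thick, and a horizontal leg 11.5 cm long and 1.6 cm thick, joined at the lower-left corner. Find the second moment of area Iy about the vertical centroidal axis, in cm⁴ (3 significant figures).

Split into non-overlapping primitives; take the origin at the lower-left of the bounding box.
Vertical leg: 1.6 × 15, A = 24 cm², x = 0.8 cm, Ī = 5.12 cm⁴.
Horizontal leg (remainder): 9.9 × 1.6, A = 15.84 cm², x = 6.55 cm, Ī = 129.37 cm⁴.
Centroid: x̄ = ΣA·x / ΣA = 3.0861 cm.
Transfer each piece to the vertical centroidal axis using Ī + A·d² with d = x − 3.0861:
  vertical leg: d = -2.2861 cm → contributes +130.55 cm⁴
  horizontal leg (remainder): d = 3.4639 cm → contributes +319.43 cm⁴
Total I = 449.98 cm⁴.

Iy ≈ 450 cm⁴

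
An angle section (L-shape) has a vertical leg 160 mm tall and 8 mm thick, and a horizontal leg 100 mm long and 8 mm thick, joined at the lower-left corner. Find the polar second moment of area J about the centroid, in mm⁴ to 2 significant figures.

J ≈ 7.1 × 10⁶ mm⁴

Break the section into simple shapes (no overlaps), measuring from the bottom-left corner of the bounding box.
Vertical leg: 8 × 160, A = 1 280 mm², y = 80 mm, Ī = 2 730 667 mm⁴.
Horizontal leg (remainder): 92 × 8, A = 736 mm², y = 4 mm, Ī = 3 925 mm⁴.
Centroid: ȳ = ΣA·y / ΣA = 52.25 mm.
Transfer each piece to the centroidal x-axis using Ī + A·d² with d = y − 52.25:
  vertical leg: d = 27.75 mm → contributes +3 716 065 mm⁴
  horizontal leg (remainder): d = -48.25 mm → contributes +1 717 661 mm⁴
Total I = 5 433 726 mm⁴.
For the y-axis: x̄ = 22.25 mm.
Repeating about the centroidal y-axis gives I_y = 1 694 206 mm⁴.
Polar second moment: J = I_x + I_y = 7 127 932 mm⁴.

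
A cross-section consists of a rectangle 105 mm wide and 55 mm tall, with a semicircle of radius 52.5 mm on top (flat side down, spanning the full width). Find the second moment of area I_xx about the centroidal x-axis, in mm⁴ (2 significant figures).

Split into non-overlapping primitives; take the origin at the lower-left of the bounding box.
Rectangular body: 105 × 55, A = 5 775 mm², y = 27.5 mm, Ī = 1 455 781 mm⁴.
Semicircular cap: semicircle r = 52.5, A = 4 330 mm², y = 77.28 mm, Ī = 833 814 mm⁴.
Centroid: ȳ = ΣA·y / ΣA = 48.83 mm.
Transfer each piece to the centroidal x-axis using Ī + A·d² with d = y − 48.83:
  rectangular body: d = -21.33 mm → contributes +4 083 253 mm⁴
  semicircular cap: d = 28.45 mm → contributes +4 338 519 mm⁴
Total I = 8 421 772 mm⁴.

I_xx ≈ 8.4 × 10⁶ mm⁴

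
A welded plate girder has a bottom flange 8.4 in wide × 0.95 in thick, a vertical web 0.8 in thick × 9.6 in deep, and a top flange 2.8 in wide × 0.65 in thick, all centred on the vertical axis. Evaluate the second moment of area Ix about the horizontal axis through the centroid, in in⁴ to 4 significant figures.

Ix ≈ 268.1 in⁴

Treat the section as a set of non-overlapping primitives; coordinates are from the bounding-box lower-left.
Bottom plate: 8.4 × 0.95, A = 7.98 in², y = 0.475 in, Ī = 0.600163 in⁴.
Web plate: 0.8 × 9.6, A = 7.68 in², y = 5.75 in, Ī = 58.9824 in⁴.
Top plate: 2.8 × 0.65, A = 1.82 in², y = 10.875 in, Ī = 0.0640792 in⁴.
Centroid: ȳ = ΣA·y / ΣA = 3.87546 in.
Transfer each piece to the horizontal axis through the centroid using Ī + A·d² with d = y − 3.87546:
  bottom plate: d = -3.40046 in → contributes +92.8738 in⁴
  web plate: d = 1.87454 in → contributes +85.9692 in⁴
  top plate: d = 6.99954 in → contributes +89.2324 in⁴
Total I = 268.075 in⁴.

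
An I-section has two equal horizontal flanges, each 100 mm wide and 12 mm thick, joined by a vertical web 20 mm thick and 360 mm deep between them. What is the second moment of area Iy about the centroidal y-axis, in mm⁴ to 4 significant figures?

Break the section into simple shapes (no overlaps), measuring from the bottom-left corner of the bounding box.
Bottom flange: 100 × 12, A = 1 200 mm², x = 50 mm, Ī = 1 000 000 mm⁴.
Web: 20 × 360, A = 7 200 mm², x = 50 mm, Ī = 240 000 mm⁴.
Top flange: 100 × 12, A = 1 200 mm², x = 50 mm, Ī = 1 000 000 mm⁴.
By symmetry the centroid is at mid-width, x̄ = 50 mm.
All pieces are centred on the centroidal y-axis, so I = ΣĪ = 2 240 000 mm⁴.

Iy ≈ 2.240 × 10⁶ mm⁴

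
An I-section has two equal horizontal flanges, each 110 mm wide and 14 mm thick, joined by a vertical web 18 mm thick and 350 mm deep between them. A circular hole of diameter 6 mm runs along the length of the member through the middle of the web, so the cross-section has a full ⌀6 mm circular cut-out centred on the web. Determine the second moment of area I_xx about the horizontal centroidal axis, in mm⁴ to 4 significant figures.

Break the section into simple shapes (no overlaps), measuring from the bottom-left corner of the bounding box.
Bottom flange: 110 × 14, A = 1 540 mm², y = 7 mm, Ī = 25153.3 mm⁴.
Web: 18 × 350, A = 6 300 mm², y = 189 mm, Ī = 64 312 500 mm⁴.
Top flange: 110 × 14, A = 1 540 mm², y = 371 mm, Ī = 25153.3 mm⁴.
Hole (subtracted): ⌀6, A = 28.2743 mm², y = 189 mm, Ī = 63.6173 mm⁴.
By symmetry the centroid is at mid-height, ȳ = 189 mm.
Transfer each piece to the horizontal centroidal axis using Ī + A·d² with d = y − 189:
  bottom flange: d = -182 mm → contributes +51 036 113 mm⁴
  web: d = 0 mm → contributes +64 312 500 mm⁴
  top flange: d = 182 mm → contributes +51 036 113 mm⁴
  hole: d = 0 mm → contributes −63.6173 mm⁴
Total I = 166 384 663 mm⁴.

I_xx ≈ 1.664 × 10⁸ mm⁴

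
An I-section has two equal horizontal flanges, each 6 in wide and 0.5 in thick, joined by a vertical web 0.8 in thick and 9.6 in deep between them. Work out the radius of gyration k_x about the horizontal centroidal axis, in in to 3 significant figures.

k_x ≈ 3.94 in

Break the section into simple shapes (no overlaps), measuring from the bottom-left corner of the bounding box.
Bottom flange: 6 × 0.5, A = 3 in², y = 0.25 in, Ī = 0.0625 in⁴.
Web: 0.8 × 9.6, A = 7.68 in², y = 5.3 in, Ī = 58.982 in⁴.
Top flange: 6 × 0.5, A = 3 in², y = 10.35 in, Ī = 0.0625 in⁴.
By symmetry the centroid is at mid-height, ȳ = 5.3 in.
Transfer each piece to the horizontal centroidal axis using Ī + A·d² with d = y − 5.3:
  bottom flange: d = -5.05 in → contributes +76.57 in⁴
  web: d = 0 in → contributes +58.982 in⁴
  top flange: d = 5.05 in → contributes +76.57 in⁴
Total I = 212.12 in⁴.
Radius of gyration: k = √(I/A) = √(212.12 / 13.68) = 3.9378 in.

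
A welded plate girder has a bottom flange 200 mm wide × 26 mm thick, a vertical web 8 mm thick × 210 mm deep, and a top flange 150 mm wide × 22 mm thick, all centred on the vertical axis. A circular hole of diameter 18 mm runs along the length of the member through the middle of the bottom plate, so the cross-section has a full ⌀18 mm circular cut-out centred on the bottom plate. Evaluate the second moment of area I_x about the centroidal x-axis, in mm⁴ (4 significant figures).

I_x ≈ 1.158 × 10⁸ mm⁴

Decompose the section into non-overlapping parts with the origin at the bottom-left of its bounding rectangle.
Bottom plate: 200 × 26, A = 5 200 mm², y = 13 mm, Ī = 292 933 mm⁴.
Web plate: 8 × 210, A = 1 680 mm², y = 131 mm, Ī = 6 174 000 mm⁴.
Top plate: 150 × 22, A = 3 300 mm², y = 247 mm, Ī = 133 100 mm⁴.
Hole (subtracted): ⌀18, A = 254.469 mm², y = 13 mm, Ī = 5 153 mm⁴.
Centroid: ȳ = ΣA·y / ΣA = 110.772 mm.
Transfer each piece to the centroidal x-axis using Ī + A·d² with d = y − 110.772:
  bottom plate: d = -97.7721 mm → contributes +50 001 727 mm⁴
  web plate: d = 20.2279 mm → contributes +6 861 402 mm⁴
  top plate: d = 136.228 mm → contributes +61 374 635 mm⁴
  hole: d = -97.7721 mm → contributes −2 437 720 mm⁴
Total I = 115 800 044 mm⁴.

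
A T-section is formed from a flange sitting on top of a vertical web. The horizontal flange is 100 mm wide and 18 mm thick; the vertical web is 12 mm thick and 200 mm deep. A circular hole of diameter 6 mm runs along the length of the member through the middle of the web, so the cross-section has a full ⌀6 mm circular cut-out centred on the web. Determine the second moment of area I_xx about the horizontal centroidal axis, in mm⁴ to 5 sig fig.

Decompose the section into non-overlapping parts with the origin at the bottom-left of its bounding rectangle.
Flange: 100 × 18, A = 1 800 mm², y = 209 mm, Ī = 48 600 mm⁴.
Web: 12 × 200, A = 2 400 mm², y = 100 mm, Ī = 8 000 000 mm⁴.
Hole (subtracted): ⌀6, A = 28.27433 mm², y = 100 mm, Ī = 63.61725 mm⁴.
Centroid: ȳ = ΣA·y / ΣA = 147.0309 mm.
Transfer each piece to the horizontal centroidal axis using Ī + A·d² with d = y − 147.0309:
  flange: d = 61.9691 mm → contributes +6 960 906 mm⁴
  web: d = -47.0309 mm → contributes +13 308 573 mm⁴
  hole: d = -47.0309 mm → contributes −62603.77 mm⁴
Total I = 20 206 874 mm⁴.

I_xx ≈ 2.0207 × 10⁷ mm⁴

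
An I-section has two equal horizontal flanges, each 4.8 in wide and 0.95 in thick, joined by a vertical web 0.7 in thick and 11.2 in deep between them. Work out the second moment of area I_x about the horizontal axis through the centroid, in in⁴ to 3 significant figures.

I_x ≈ 419 in⁴

Break the section into simple shapes (no overlaps), measuring from the bottom-left corner of the bounding box.
Bottom flange: 4.8 × 0.95, A = 4.56 in², y = 0.475 in, Ī = 0.34295 in⁴.
Web: 0.7 × 11.2, A = 7.84 in², y = 6.55 in, Ī = 81.954 in⁴.
Top flange: 4.8 × 0.95, A = 4.56 in², y = 12.625 in, Ī = 0.34295 in⁴.
By symmetry the centroid is at mid-height, ȳ = 6.55 in.
Transfer each piece to the horizontal axis through the centroid using Ī + A·d² with d = y − 6.55:
  bottom flange: d = -6.075 in → contributes +168.63 in⁴
  web: d = 0 in → contributes +81.954 in⁴
  top flange: d = 6.075 in → contributes +168.63 in⁴
Total I = 419.22 in⁴.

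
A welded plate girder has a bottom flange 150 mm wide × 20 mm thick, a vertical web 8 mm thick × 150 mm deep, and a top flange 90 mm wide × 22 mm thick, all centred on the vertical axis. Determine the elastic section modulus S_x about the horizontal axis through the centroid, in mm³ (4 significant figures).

S_x ≈ 3.395 × 10⁵ mm³

Split into non-overlapping primitives; take the origin at the lower-left of the bounding box.
Bottom plate: 150 × 20, A = 3 000 mm², y = 10 mm, Ī = 100 000 mm⁴.
Web plate: 8 × 150, A = 1 200 mm², y = 95 mm, Ī = 2 250 000 mm⁴.
Top plate: 90 × 22, A = 1 980 mm², y = 181 mm, Ī = 79 860 mm⁴.
Centroid: ȳ = ΣA·y / ΣA = 81.2913 mm.
Transfer each piece to the horizontal axis through the centroid using Ī + A·d² with d = y − 81.2913:
  bottom plate: d = -71.2913 mm → contributes +15 347 332 mm⁴
  web plate: d = 13.7087 mm → contributes +2 475 515 mm⁴
  top plate: d = 99.7087 mm → contributes +19 764 688 mm⁴
Total I = 37 587 536 mm⁴.
Extreme fibre distance c = 110.709 mm; S = I/c = 339 517 mm³.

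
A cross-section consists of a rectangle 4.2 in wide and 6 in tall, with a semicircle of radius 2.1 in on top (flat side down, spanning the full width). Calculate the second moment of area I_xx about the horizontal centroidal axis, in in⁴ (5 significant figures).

Break the section into simple shapes (no overlaps), measuring from the bottom-left corner of the bounding box.
Rectangular body: 4.2 × 6, A = 25.2 in², y = 3 in, Ī = 75.6 in⁴.
Semicircular cap: semicircle r = 2.1, A = 6.927212 in², y = 6.891268 in, Ī = 2.134564 in⁴.
Centroid: ȳ = ΣA·y / ΣA = 3.839028 in.
Transfer each piece to the horizontal centroidal axis using Ī + A·d² with d = y − 3.839028:
  rectangular body: d = -0.8390282 in → contributes +93.34 in⁴
  semicircular cap: d = 3.05224 in → contributes +66.66962 in⁴
Total I = 160.0096 in⁴.

I_xx ≈ 160.01 in⁴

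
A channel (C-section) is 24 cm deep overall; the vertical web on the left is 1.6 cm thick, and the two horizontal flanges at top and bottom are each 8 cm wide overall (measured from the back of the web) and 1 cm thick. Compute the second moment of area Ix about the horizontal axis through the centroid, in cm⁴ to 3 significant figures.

Ix ≈ 3540 cm⁴

Break the section into simple shapes (no overlaps), measuring from the bottom-left corner of the bounding box.
Web: 1.6 × 24, A = 38.4 cm², y = 12 cm, Ī = 1843.2 cm⁴.
Top flange (beyond web): 6.4 × 1, A = 6.4 cm², y = 23.5 cm, Ī = 0.53333 cm⁴.
Bottom flange (beyond web): 6.4 × 1, A = 6.4 cm², y = 0.5 cm, Ī = 0.53333 cm⁴.
By symmetry the centroid is at mid-height, ȳ = 12 cm.
Transfer each piece to the horizontal axis through the centroid using Ī + A·d² with d = y − 12:
  web: d = 0 cm → contributes +1843.2 cm⁴
  top flange (beyond web): d = 11.5 cm → contributes +846.93 cm⁴
  bottom flange (beyond web): d = -11.5 cm → contributes +846.93 cm⁴
Total I = 3537.1 cm⁴.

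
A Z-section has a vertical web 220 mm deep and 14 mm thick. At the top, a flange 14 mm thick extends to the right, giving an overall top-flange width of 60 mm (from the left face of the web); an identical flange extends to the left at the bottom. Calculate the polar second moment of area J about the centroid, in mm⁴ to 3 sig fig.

Break the section into simple shapes (no overlaps), measuring from the bottom-left corner of the bounding box.
Web: 14 × 220, A = 3 080 mm², y = 110 mm, Ī = 12 422 667 mm⁴.
Top flange (beyond web): 46 × 14, A = 644 mm², y = 213 mm, Ī = 10 519 mm⁴.
Bottom flange (beyond web): 46 × 14, A = 644 mm², y = 7 mm, Ī = 10 519 mm⁴.
Centroid: ȳ = ΣA·y / ΣA = 110 mm.
Transfer each piece to the centroidal x-axis using Ī + A·d² with d = y − 110:
  web: d = 0 mm → contributes +12 422 667 mm⁴
  top flange (beyond web): d = 103 mm → contributes +6 842 715 mm⁴
  bottom flange (beyond web): d = -103 mm → contributes +6 842 715 mm⁴
Total I = 26 108 096 mm⁴.
For the y-axis: x̄ = 53 mm.
Repeating about the centroidal y-axis gives I_y = 1 436 624 mm⁴.
Polar second moment: J = I_x + I_y = 27 544 720 mm⁴.

J ≈ 2.75 × 10⁷ mm⁴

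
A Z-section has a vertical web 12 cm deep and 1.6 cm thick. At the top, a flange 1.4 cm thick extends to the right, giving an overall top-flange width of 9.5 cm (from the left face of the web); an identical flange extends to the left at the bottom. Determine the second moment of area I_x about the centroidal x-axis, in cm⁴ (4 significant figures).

Split into non-overlapping primitives; take the origin at the lower-left of the bounding box.
Web: 1.6 × 12, A = 19.2 cm², y = 6 cm, Ī = 230.4 cm⁴.
Top flange (beyond web): 7.9 × 1.4, A = 11.06 cm², y = 11.3 cm, Ī = 1.80647 cm⁴.
Bottom flange (beyond web): 7.9 × 1.4, A = 11.06 cm², y = 0.7 cm, Ī = 1.80647 cm⁴.
Centroid: ȳ = ΣA·y / ΣA = 6 cm.
Transfer each piece to the centroidal x-axis using Ī + A·d² with d = y − 6:
  web: d = 0 cm → contributes +230.4 cm⁴
  top flange (beyond web): d = 5.3 cm → contributes +312.482 cm⁴
  bottom flange (beyond web): d = -5.3 cm → contributes +312.482 cm⁴
Total I = 855.364 cm⁴.

I_x ≈ 855.4 cm⁴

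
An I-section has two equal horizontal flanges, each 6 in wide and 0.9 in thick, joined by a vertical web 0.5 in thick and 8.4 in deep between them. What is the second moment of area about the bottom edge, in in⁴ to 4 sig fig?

I_base ≈ 649.1 in⁴

Break the section into simple shapes (no overlaps), measuring from the bottom-left corner of the bounding box.
Bottom flange: 6 × 0.9, A = 5.4 in², y = 0.45 in, Ī = 0.3645 in⁴.
Web: 0.5 × 8.4, A = 4.2 in², y = 5.1 in, Ī = 24.696 in⁴.
Top flange: 6 × 0.9, A = 5.4 in², y = 9.75 in, Ī = 0.3645 in⁴.
Transfer each piece to a horizontal axis along the bottom face using Ī + A·d² with d = y − 0:
  bottom flange: d = 0.45 in → contributes +1.458 in⁴
  web: d = 5.1 in → contributes +133.938 in⁴
  top flange: d = 9.75 in → contributes +513.702 in⁴
Total I = 649.098 in⁴.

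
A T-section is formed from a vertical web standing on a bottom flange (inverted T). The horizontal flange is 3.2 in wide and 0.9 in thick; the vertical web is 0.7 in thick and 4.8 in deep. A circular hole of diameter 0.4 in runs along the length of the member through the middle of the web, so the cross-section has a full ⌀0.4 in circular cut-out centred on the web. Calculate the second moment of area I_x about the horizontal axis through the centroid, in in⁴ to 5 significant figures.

I_x ≈ 19.019 in⁴

Break the section into simple shapes (no overlaps), measuring from the bottom-left corner of the bounding box.
Flange: 3.2 × 0.9, A = 2.88 in², y = 0.45 in, Ī = 0.1944 in⁴.
Web: 0.7 × 4.8, A = 3.36 in², y = 3.3 in, Ī = 6.4512 in⁴.
Hole (subtracted): ⌀0.4, A = 0.1256637 in², y = 3.3 in, Ī = 0.001256637 in⁴.
Centroid: ȳ = ΣA·y / ΣA = 1.957581 in.
Transfer each piece to the horizontal axis through the centroid using Ī + A·d² with d = y − 1.957581:
  flange: d = -1.507581 in → contributes +6.740067 in⁴
  web: d = 1.342419 in → contributes +12.50622 in⁴
  hole: d = 1.342419 in → contributes −0.2277137 in⁴
Total I = 19.01857 in⁴.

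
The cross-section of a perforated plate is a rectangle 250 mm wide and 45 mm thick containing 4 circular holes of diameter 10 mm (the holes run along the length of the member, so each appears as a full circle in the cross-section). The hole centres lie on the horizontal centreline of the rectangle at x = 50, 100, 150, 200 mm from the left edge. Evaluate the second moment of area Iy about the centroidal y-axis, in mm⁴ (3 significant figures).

Iy ≈ 5.76 × 10⁷ mm⁴

Break the section into simple shapes (no overlaps), measuring from the bottom-left corner of the bounding box.
Plate: 250 × 45, A = 11 250 mm², x = 125 mm, Ī = 58 593 750 mm⁴.
Hole 1 (subtracted): ⌀10, A = 78.54 mm², x = 50 mm, Ī = 490.87 mm⁴.
Hole 2 (subtracted): ⌀10, A = 78.54 mm², x = 100 mm, Ī = 490.87 mm⁴.
Hole 3 (subtracted): ⌀10, A = 78.54 mm², x = 150 mm, Ī = 490.87 mm⁴.
Hole 4 (subtracted): ⌀10, A = 78.54 mm², x = 200 mm, Ī = 490.87 mm⁴.
By symmetry the centroid is at mid-width, x̄ = 125 mm.
Transfer each piece to the centroidal y-axis using Ī + A·d² with d = x − 125:
  plate: d = 0 mm → contributes +58 593 750 mm⁴
  hole 1: d = -75 mm → contributes −442 277 mm⁴
  hole 2: d = -25 mm → contributes −49 578 mm⁴
  hole 3: d = 25 mm → contributes −49 578 mm⁴
  hole 4: d = 75 mm → contributes −442 277 mm⁴
Total I = 57 610 039 mm⁴.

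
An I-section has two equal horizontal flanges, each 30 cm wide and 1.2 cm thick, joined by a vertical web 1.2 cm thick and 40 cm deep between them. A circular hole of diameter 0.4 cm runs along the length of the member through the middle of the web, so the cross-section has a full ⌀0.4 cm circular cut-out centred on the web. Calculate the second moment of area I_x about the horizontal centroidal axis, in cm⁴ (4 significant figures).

Break the section into simple shapes (no overlaps), measuring from the bottom-left corner of the bounding box.
Bottom flange: 30 × 1.2, A = 36 cm², y = 0.6 cm, Ī = 4.32 cm⁴.
Web: 1.2 × 40, A = 48 cm², y = 21.2 cm, Ī = 6 400 cm⁴.
Top flange: 30 × 1.2, A = 36 cm², y = 41.8 cm, Ī = 4.32 cm⁴.
Hole (subtracted): ⌀0.4, A = 0.125664 cm², y = 21.2 cm, Ī = 0.00125664 cm⁴.
By symmetry the centroid is at mid-height, ȳ = 21.2 cm.
Transfer each piece to the horizontal centroidal axis using Ī + A·d² with d = y − 21.2:
  bottom flange: d = -20.6 cm → contributes +15281.3 cm⁴
  web: d = 0 cm → contributes +6 400 cm⁴
  top flange: d = 20.6 cm → contributes +15281.3 cm⁴
  hole: d = 0 cm → contributes −0.00125664 cm⁴
Total I = 36962.6 cm⁴.

I_x ≈ 3.696 × 10⁴ cm⁴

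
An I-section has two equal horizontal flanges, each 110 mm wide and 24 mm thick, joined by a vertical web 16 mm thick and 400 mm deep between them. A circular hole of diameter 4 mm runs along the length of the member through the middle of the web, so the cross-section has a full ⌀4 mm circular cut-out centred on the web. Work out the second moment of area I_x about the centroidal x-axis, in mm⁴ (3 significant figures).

I_x ≈ 3.23 × 10⁸ mm⁴

Break the section into simple shapes (no overlaps), measuring from the bottom-left corner of the bounding box.
Bottom flange: 110 × 24, A = 2 640 mm², y = 12 mm, Ī = 126 720 mm⁴.
Web: 16 × 400, A = 6 400 mm², y = 224 mm, Ī = 85 333 333 mm⁴.
Top flange: 110 × 24, A = 2 640 mm², y = 436 mm, Ī = 126 720 mm⁴.
Hole (subtracted): ⌀4, A = 12.566 mm², y = 224 mm, Ī = 12.566 mm⁴.
By symmetry the centroid is at mid-height, ȳ = 224 mm.
Transfer each piece to the centroidal x-axis using Ī + A·d² with d = y − 224:
  bottom flange: d = -212 mm → contributes +118 778 880 mm⁴
  web: d = 0 mm → contributes +85 333 333 mm⁴
  top flange: d = 212 mm → contributes +118 778 880 mm⁴
  hole: d = 0 mm → contributes −12.566 mm⁴
Total I = 322 891 081 mm⁴.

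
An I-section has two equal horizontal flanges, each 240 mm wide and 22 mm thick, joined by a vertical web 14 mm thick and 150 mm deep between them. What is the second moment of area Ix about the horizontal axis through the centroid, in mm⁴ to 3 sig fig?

Ix ≈ 8.25 × 10⁷ mm⁴

Split into non-overlapping primitives; take the origin at the lower-left of the bounding box.
Bottom flange: 240 × 22, A = 5 280 mm², y = 11 mm, Ī = 212 960 mm⁴.
Web: 14 × 150, A = 2 100 mm², y = 97 mm, Ī = 3 937 500 mm⁴.
Top flange: 240 × 22, A = 5 280 mm², y = 183 mm, Ī = 212 960 mm⁴.
By symmetry the centroid is at mid-height, ȳ = 97 mm.
Transfer each piece to the horizontal axis through the centroid using Ī + A·d² with d = y − 97:
  bottom flange: d = -86 mm → contributes +39 263 840 mm⁴
  web: d = 0 mm → contributes +3 937 500 mm⁴
  top flange: d = 86 mm → contributes +39 263 840 mm⁴
Total I = 82 465 180 mm⁴.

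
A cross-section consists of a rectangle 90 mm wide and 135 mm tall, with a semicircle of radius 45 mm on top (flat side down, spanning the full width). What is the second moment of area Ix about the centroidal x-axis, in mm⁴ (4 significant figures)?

Ix ≈ 3.781 × 10⁷ mm⁴

Treat the section as a set of non-overlapping primitives; coordinates are from the bounding-box lower-left.
Rectangular body: 90 × 135, A = 12 150 mm², y = 67.5 mm, Ī = 18 452 813 mm⁴.
Semicircular cap: semicircle r = 45, A = 3180.86 mm², y = 154.099 mm, Ī = 450 072 mm⁴.
Centroid: ȳ = ΣA·y / ΣA = 85.4676 mm.
Transfer each piece to the centroidal x-axis using Ī + A·d² with d = y − 85.4676:
  rectangular body: d = -17.9676 mm → contributes +22 375 237 mm⁴
  semicircular cap: d = 68.631 mm → contributes +15 432 630 mm⁴
Total I = 37 807 867 mm⁴.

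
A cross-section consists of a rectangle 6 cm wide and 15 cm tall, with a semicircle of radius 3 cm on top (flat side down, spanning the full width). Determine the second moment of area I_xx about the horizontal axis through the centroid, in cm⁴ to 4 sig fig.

Decompose the section into non-overlapping parts with the origin at the bottom-left of its bounding rectangle.
Rectangular body: 6 × 15, A = 90 cm², y = 7.5 cm, Ī = 1687.5 cm⁴.
Semicircular cap: semicircle r = 3, A = 14.1372 cm², y = 16.2732 cm, Ī = 8.89031 cm⁴.
Centroid: ȳ = ΣA·y / ΣA = 8.69101 cm.
Transfer each piece to the horizontal axis through the centroid using Ī + A·d² with d = y − 8.69101:
  rectangular body: d = -1.19101 cm → contributes +1815.17 cm⁴
  semicircular cap: d = 7.58223 cm → contributes +821.638 cm⁴
Total I = 2636.8 cm⁴.

I_xx ≈ 2637 cm⁴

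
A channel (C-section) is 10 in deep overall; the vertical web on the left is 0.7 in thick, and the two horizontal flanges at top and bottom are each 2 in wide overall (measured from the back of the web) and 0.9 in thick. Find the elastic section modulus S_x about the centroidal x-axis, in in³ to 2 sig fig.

Decompose the section into non-overlapping parts with the origin at the bottom-left of its bounding rectangle.
Web: 0.7 × 10, A = 7 in², y = 5 in, Ī = 58.33 in⁴.
Top flange (beyond web): 1.3 × 0.9, A = 1.17 in², y = 9.55 in, Ī = 0.07898 in⁴.
Bottom flange (beyond web): 1.3 × 0.9, A = 1.17 in², y = 0.45 in, Ī = 0.07898 in⁴.
By symmetry the centroid is at mid-height, ȳ = 5 in.
Transfer each piece to the centroidal x-axis using Ī + A·d² with d = y − 5:
  web: d = 0 in → contributes +58.33 in⁴
  top flange (beyond web): d = 4.55 in → contributes +24.3 in⁴
  bottom flange (beyond web): d = -4.55 in → contributes +24.3 in⁴
Total I = 106.9 in⁴.
Extreme fibre distance c = 5 in; S = I/c = 21.39 in³.

S_x ≈ 21 in³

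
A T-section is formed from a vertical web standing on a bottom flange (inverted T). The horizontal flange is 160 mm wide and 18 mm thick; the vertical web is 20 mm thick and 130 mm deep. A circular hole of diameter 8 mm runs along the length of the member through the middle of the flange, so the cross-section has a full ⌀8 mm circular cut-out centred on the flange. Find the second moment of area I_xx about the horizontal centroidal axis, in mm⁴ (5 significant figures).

Break the section into simple shapes (no overlaps), measuring from the bottom-left corner of the bounding box.
Flange: 160 × 18, A = 2 880 mm², y = 9 mm, Ī = 77 760 mm⁴.
Web: 20 × 130, A = 2 600 mm², y = 83 mm, Ī = 3 661 667 mm⁴.
Hole (subtracted): ⌀8, A = 50.26548 mm², y = 9 mm, Ī = 201.0619 mm⁴.
Centroid: ȳ = ΣA·y / ΣA = 44.43451 mm.
Transfer each piece to the horizontal centroidal axis using Ī + A·d² with d = y − 44.43451:
  flange: d = -35.43451 mm → contributes +3 693 902 mm⁴
  web: d = 38.56549 mm → contributes +7 528 638 mm⁴
  hole: d = -35.43451 mm → contributes −63314.64 mm⁴
Total I = 11 159 225 mm⁴.

I_xx ≈ 1.1159 × 10⁷ mm⁴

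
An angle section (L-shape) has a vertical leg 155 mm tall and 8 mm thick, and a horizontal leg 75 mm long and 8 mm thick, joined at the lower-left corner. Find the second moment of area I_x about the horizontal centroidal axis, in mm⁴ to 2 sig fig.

I_x ≈ 4.5 × 10⁶ mm⁴

Decompose the section into non-overlapping parts with the origin at the bottom-left of its bounding rectangle.
Vertical leg: 8 × 155, A = 1 240 mm², y = 77.5 mm, Ī = 2 482 583 mm⁴.
Horizontal leg (remainder): 67 × 8, A = 536 mm², y = 4 mm, Ī = 2 859 mm⁴.
Centroid: ȳ = ΣA·y / ΣA = 55.32 mm.
Transfer each piece to the horizontal centroidal axis using Ī + A·d² with d = y − 55.32:
  vertical leg: d = 22.18 mm → contributes +3 092 738 mm⁴
  horizontal leg (remainder): d = -51.32 mm → contributes +1 414 411 mm⁴
Total I = 4 507 149 mm⁴.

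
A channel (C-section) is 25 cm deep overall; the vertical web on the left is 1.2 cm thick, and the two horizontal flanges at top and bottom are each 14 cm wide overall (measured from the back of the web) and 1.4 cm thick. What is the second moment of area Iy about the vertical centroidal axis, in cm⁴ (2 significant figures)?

Split into non-overlapping primitives; take the origin at the lower-left of the bounding box.
Web: 1.2 × 25, A = 30 cm², x = 0.6 cm, Ī = 3.6 cm⁴.
Top flange (beyond web): 12.8 × 1.4, A = 17.92 cm², x = 7.6 cm, Ī = 244.7 cm⁴.
Bottom flange (beyond web): 12.8 × 1.4, A = 17.92 cm², x = 7.6 cm, Ī = 244.7 cm⁴.
Centroid: x̄ = ΣA·x / ΣA = 4.41 cm.
Transfer each piece to the vertical centroidal axis using Ī + A·d² with d = x − 4.41:
  web: d = -3.81 cm → contributes +439.2 cm⁴
  top flange (beyond web): d = 3.19 cm → contributes +427 cm⁴
  bottom flange (beyond web): d = 3.19 cm → contributes +427 cm⁴
Total I = 1 293 cm⁴.

Iy ≈ 1300 cm⁴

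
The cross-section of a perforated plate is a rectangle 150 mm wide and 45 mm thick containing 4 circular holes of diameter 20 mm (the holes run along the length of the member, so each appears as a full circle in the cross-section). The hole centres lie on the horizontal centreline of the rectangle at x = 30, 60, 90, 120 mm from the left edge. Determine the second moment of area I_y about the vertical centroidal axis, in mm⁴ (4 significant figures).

I_y ≈ 1.121 × 10⁷ mm⁴

Break the section into simple shapes (no overlaps), measuring from the bottom-left corner of the bounding box.
Plate: 150 × 45, A = 6 750 mm², x = 75 mm, Ī = 12 656 250 mm⁴.
Hole 1 (subtracted): ⌀20, A = 314.159 mm², x = 30 mm, Ī = 7853.98 mm⁴.
Hole 2 (subtracted): ⌀20, A = 314.159 mm², x = 60 mm, Ī = 7853.98 mm⁴.
Hole 3 (subtracted): ⌀20, A = 314.159 mm², x = 90 mm, Ī = 7853.98 mm⁴.
Hole 4 (subtracted): ⌀20, A = 314.159 mm², x = 120 mm, Ī = 7853.98 mm⁴.
By symmetry the centroid is at mid-width, x̄ = 75 mm.
Transfer each piece to the vertical centroidal axis using Ī + A·d² with d = x − 75:
  plate: d = 0 mm → contributes +12 656 250 mm⁴
  hole 1: d = -45 mm → contributes −644 026 mm⁴
  hole 2: d = -15 mm → contributes −78539.8 mm⁴
  hole 3: d = 15 mm → contributes −78539.8 mm⁴
  hole 4: d = 45 mm → contributes −644 026 mm⁴
Total I = 11 211 117 mm⁴.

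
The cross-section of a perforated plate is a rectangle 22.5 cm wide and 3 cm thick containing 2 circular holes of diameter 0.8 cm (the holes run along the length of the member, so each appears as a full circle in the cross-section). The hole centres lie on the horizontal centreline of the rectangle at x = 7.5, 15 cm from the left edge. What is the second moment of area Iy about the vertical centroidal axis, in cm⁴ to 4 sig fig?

Iy ≈ 2833 cm⁴

Treat the section as a set of non-overlapping primitives; coordinates are from the bounding-box lower-left.
Plate: 22.5 × 3, A = 67.5 cm², x = 11.25 cm, Ī = 2847.66 cm⁴.
Hole 1 (subtracted): ⌀0.8, A = 0.502655 cm², x = 7.5 cm, Ī = 0.0201062 cm⁴.
Hole 2 (subtracted): ⌀0.8, A = 0.502655 cm², x = 15 cm, Ī = 0.0201062 cm⁴.
By symmetry the centroid is at mid-width, x̄ = 11.25 cm.
Transfer each piece to the vertical centroidal axis using Ī + A·d² with d = x − 11.25:
  plate: d = 0 cm → contributes +2847.66 cm⁴
  hole 1: d = -3.75 cm → contributes −7.08869 cm⁴
  hole 2: d = 3.75 cm → contributes −7.08869 cm⁴
Total I = 2833.48 cm⁴.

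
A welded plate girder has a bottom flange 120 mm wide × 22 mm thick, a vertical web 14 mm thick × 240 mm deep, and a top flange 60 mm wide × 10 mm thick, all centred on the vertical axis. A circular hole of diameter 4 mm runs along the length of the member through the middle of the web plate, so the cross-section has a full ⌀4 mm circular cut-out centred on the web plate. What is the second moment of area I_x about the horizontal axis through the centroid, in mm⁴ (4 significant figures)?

I_x ≈ 5.978 × 10⁷ mm⁴

Treat the section as a set of non-overlapping primitives; coordinates are from the bounding-box lower-left.
Bottom plate: 120 × 22, A = 2 640 mm², y = 11 mm, Ī = 106 480 mm⁴.
Web plate: 14 × 240, A = 3 360 mm², y = 142 mm, Ī = 16 128 000 mm⁴.
Top plate: 60 × 10, A = 600 mm², y = 267 mm, Ī = 5 000 mm⁴.
Hole (subtracted): ⌀4, A = 12.5664 mm², y = 142 mm, Ī = 12.5664 mm⁴.
Centroid: ȳ = ΣA·y / ΣA = 100.885 mm.
Transfer each piece to the horizontal axis through the centroid using Ī + A·d² with d = y − 100.885:
  bottom plate: d = -89.8854 mm → contributes +21 436 035 mm⁴
  web plate: d = 41.1146 mm → contributes +21 807 791 mm⁴
  top plate: d = 166.115 mm → contributes +16 561 445 mm⁴
  hole: d = 41.1146 mm → contributes −21254.9 mm⁴
Total I = 59 784 017 mm⁴.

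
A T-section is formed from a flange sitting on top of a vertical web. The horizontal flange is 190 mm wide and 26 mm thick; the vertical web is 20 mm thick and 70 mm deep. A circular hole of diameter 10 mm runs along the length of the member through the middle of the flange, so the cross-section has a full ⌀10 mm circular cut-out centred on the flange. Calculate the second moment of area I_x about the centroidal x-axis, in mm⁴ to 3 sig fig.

Break the section into simple shapes (no overlaps), measuring from the bottom-left corner of the bounding box.
Flange: 190 × 26, A = 4 940 mm², y = 83 mm, Ī = 278 287 mm⁴.
Web: 20 × 70, A = 1 400 mm², y = 35 mm, Ī = 571 667 mm⁴.
Hole (subtracted): ⌀10, A = 78.54 mm², y = 83 mm, Ī = 490.87 mm⁴.
Centroid: ȳ = ΣA·y / ΣA = 72.268 mm.
Transfer each piece to the centroidal x-axis using Ī + A·d² with d = y − 72.268:
  flange: d = 10.732 mm → contributes +847 289 mm⁴
  web: d = -37.268 mm → contributes +2 516 099 mm⁴
  hole: d = 10.732 mm → contributes −9537.3 mm⁴
Total I = 3 353 850 mm⁴.

I_x ≈ 3.35 × 10⁶ mm⁴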